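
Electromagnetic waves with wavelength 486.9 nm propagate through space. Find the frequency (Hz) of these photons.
6.1572e+14 Hz

Using the wave equation: c = fλ

Solving for frequency:
f = c/λ = (3×10⁸ m/s) / (486.9×10⁻⁹ m)
f = 6.1572e+14 Hz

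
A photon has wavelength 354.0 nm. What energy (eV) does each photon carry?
3.5024 eV

Using E = hf = hc/λ:

E = hc/λ = (6.626×10⁻³⁴ J·s)(3×10⁸ m/s) / (354.0×10⁻⁹ m)
E = 3.5024 eV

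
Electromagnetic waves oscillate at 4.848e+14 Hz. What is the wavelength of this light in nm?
618.38 nm

Using the wave equation: c = fλ

Solving for wavelength:
λ = c/f = (3×10⁸ m/s) / (4.848e+14 Hz)
λ = 618.38 nm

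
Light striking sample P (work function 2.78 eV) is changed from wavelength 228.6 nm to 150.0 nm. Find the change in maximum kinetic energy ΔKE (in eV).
2.8420 eV

Using Einstein's equation: KE_max = hc/λ - φ

For λ₁ = 228.6 nm:
KE₁ = hc/λ₁ - φ = 5.4236 - 2.78 = 2.6436 eV

For λ₂ = 150.0 nm:
KE₂ = hc/λ₂ - φ = 8.2656 - 2.78 = 5.4856 eV

Change in KE:
ΔKE = KE₂ - KE₁ = 5.4856 - 2.6436 = 2.8420 eV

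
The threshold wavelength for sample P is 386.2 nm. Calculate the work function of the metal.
3.21 eV

At the threshold wavelength, photon energy equals work function:
φ = hc/λ₀

Calculating:
φ = (6.626×10⁻³⁴ J·s)(3×10⁸ m/s) / (386.2×10⁻⁹ m)
φ = 3.21 eV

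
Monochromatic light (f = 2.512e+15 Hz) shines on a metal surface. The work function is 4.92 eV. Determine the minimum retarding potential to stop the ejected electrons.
5.4688 V

The stopping potential V_s satisfies: eV_s = KE_max

First, find KE_max using Einstein's equation:
E_photon = hf = (6.626×10⁻³⁴ J·s)(2.512e+15 Hz) = 10.3888 eV
KE_max = E_photon - φ = 10.3888 - 4.92 = 5.4688 eV

Since eV_s = KE_max:
V_s = KE_max/e = 5.4688 V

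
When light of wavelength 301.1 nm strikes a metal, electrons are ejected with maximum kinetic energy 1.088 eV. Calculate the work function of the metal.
3.03 eV

From Einstein's photoelectric equation: KE_max = hf - φ = hc/λ - φ

Rearranging for φ:
φ = hc/λ - KE_max

Calculate photon energy:
E_photon = hc/λ = 4.1177 eV

Therefore:
φ = 4.1177 - 1.088 = 3.03 eV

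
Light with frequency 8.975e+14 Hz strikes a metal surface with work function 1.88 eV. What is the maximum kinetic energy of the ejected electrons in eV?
1.8318 eV

Using Einstein's photoelectric equation: KE_max = hf - φ

First, calculate the photon energy:
E_photon = hf = (6.626×10⁻³⁴ J·s)(8.975e+14 Hz)
E_photon = 3.7118 eV

Then, the maximum kinetic energy:
KE_max = E_photon - φ = 3.7118 eV - 1.88 eV = 1.8318 eV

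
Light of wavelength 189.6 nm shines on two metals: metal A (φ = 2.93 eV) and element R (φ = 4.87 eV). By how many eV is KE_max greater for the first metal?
1.9400 eV

Using KE_max = hc/λ - φ for each metal:

Photon energy: E = hc/λ = 6.5393 eV

For metal A (φ₁ = 2.93 eV):
KE₁ = E - φ₁ = 6.5393 - 2.93 = 3.6093 eV

For element R (φ₂ = 4.87 eV):
KE₂ = E - φ₂ = 6.5393 - 4.87 = 1.6693 eV

Difference:
ΔKE = KE₁ - KE₂ = 3.6093 - 1.6693 = 1.9400 eV

Note: The difference equals the difference in work functions: 4.87 - 2.93 = 1.94 eV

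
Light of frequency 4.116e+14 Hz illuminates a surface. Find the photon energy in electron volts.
1.7022 eV

Using E = hf:

E = hf = (6.626×10⁻³⁴ J·s)(4.116e+14 Hz)
E = 1.7022 eV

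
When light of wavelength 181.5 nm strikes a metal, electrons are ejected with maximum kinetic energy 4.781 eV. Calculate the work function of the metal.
2.05 eV

From Einstein's photoelectric equation: KE_max = hf - φ = hc/λ - φ

Rearranging for φ:
φ = hc/λ - KE_max

Calculate photon energy:
E_photon = hc/λ = 6.8311 eV

Therefore:
φ = 6.8311 - 4.781 = 2.05 eV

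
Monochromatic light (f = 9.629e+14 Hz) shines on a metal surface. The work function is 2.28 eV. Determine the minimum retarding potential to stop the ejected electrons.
1.7022 V

The stopping potential V_s satisfies: eV_s = KE_max

First, find KE_max using Einstein's equation:
E_photon = hf = (6.626×10⁻³⁴ J·s)(9.629e+14 Hz) = 3.9822 eV
KE_max = E_photon - φ = 3.9822 - 2.28 = 1.7022 eV

Since eV_s = KE_max:
V_s = KE_max/e = 1.7022 V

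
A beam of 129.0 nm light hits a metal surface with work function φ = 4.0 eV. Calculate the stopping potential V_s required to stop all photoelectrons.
5.6112 V

The stopping potential V_s satisfies: eV_s = KE_max

First, find KE_max using Einstein's equation:
E_photon = hc/λ = 9.6112 eV
KE_max = E_photon - φ = 9.6112 - 4.0 = 5.6112 eV

Since eV_s = KE_max:
V_s = KE_max/e = 5.6112 V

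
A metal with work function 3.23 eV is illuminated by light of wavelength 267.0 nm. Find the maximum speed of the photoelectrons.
7.0516e+05 m/s

First, find the maximum kinetic energy:
E_photon = hc/λ = 4.6436 eV
KE_max = E_photon - φ = 4.6436 - 3.23 = 1.4136 eV

Convert to Joules: KE_max = 1.4136 × 1.602×10⁻¹⁹ J = 2.2648e-19 J

Then use KE = ½mv² to find velocity:
v = √(2·KE/m) = √(2 × 2.2648e-19 J / 9.109e-31 kg)
v = 7.0516e+05 m/s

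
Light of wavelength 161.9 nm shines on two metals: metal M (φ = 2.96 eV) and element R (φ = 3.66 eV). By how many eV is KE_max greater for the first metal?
0.7000 eV

Using KE_max = hc/λ - φ for each metal:

Photon energy: E = hc/λ = 7.6581 eV

For metal M (φ₁ = 2.96 eV):
KE₁ = E - φ₁ = 7.6581 - 2.96 = 4.6981 eV

For element R (φ₂ = 3.66 eV):
KE₂ = E - φ₂ = 7.6581 - 3.66 = 3.9981 eV

Difference:
ΔKE = KE₁ - KE₂ = 4.6981 - 3.9981 = 0.7000 eV

Note: The difference equals the difference in work functions: 3.66 - 2.96 = 0.70 eV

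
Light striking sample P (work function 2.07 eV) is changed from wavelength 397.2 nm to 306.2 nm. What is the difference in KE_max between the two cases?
0.9277 eV

Using Einstein's equation: KE_max = hc/λ - φ

For λ₁ = 397.2 nm:
KE₁ = hc/λ₁ - φ = 3.1215 - 2.07 = 1.0515 eV

For λ₂ = 306.2 nm:
KE₂ = hc/λ₂ - φ = 4.0491 - 2.07 = 1.9791 eV

Change in KE:
ΔKE = KE₂ - KE₁ = 1.9791 - 1.0515 = 0.9277 eV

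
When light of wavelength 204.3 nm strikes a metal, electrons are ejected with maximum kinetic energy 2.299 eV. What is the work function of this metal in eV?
3.77 eV

From Einstein's photoelectric equation: KE_max = hf - φ = hc/λ - φ

Rearranging for φ:
φ = hc/λ - KE_max

Calculate photon energy:
E_photon = hc/λ = 6.0687 eV

Therefore:
φ = 6.0687 - 2.299 = 3.77 eV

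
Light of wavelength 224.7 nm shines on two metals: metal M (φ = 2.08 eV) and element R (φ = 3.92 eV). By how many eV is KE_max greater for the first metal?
1.8400 eV

Using KE_max = hc/λ - φ for each metal:

Photon energy: E = hc/λ = 5.5178 eV

For metal M (φ₁ = 2.08 eV):
KE₁ = E - φ₁ = 5.5178 - 2.08 = 3.4378 eV

For element R (φ₂ = 3.92 eV):
KE₂ = E - φ₂ = 5.5178 - 3.92 = 1.5978 eV

Difference:
ΔKE = KE₁ - KE₂ = 3.4378 - 1.5978 = 1.8400 eV

Note: The difference equals the difference in work functions: 3.92 - 2.08 = 1.84 eV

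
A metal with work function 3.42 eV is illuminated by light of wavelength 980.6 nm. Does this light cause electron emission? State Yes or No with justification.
No

For photoemission, the photon energy must exceed the work function.

Photon energy: E = hc/λ = 1.2644 eV
Work function: φ = 3.42 eV

Since E_photon (1.2644 eV) < φ (3.42 eV), photoemission will NOT occur.
The threshold wavelength is λ₀ = hc/φ = 362.5 nm.
Since 980.6 nm > 362.5 nm, the photons lack sufficient energy.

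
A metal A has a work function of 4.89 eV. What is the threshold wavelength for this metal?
253.55 nm

The threshold wavelength is when the photon energy equals the work function:
hc/λ₀ = φ

Solving for λ₀:
λ₀ = hc/φ = (6.626×10⁻³⁴ J·s)(3×10⁸ m/s) / (4.89 eV × 1.602×10⁻¹⁹ J/eV)
λ₀ = 253.55 nm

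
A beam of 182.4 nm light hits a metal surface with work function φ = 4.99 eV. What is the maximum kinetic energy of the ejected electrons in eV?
1.8074 eV

Using Einstein's photoelectric equation: KE_max = hf - φ = hc/λ - φ

First, calculate the photon energy:
E_photon = hc/λ = (6.626×10⁻³⁴ J·s)(3×10⁸ m/s) / (182.4×10⁻⁹ m)
E_photon = 6.7974 eV

Then, the maximum kinetic energy:
KE_max = E_photon - φ = 6.7974 eV - 4.99 eV = 1.8074 eV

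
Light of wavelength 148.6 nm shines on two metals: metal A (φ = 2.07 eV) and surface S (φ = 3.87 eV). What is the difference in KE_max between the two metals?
1.8000 eV

Using KE_max = hc/λ - φ for each metal:

Photon energy: E = hc/λ = 8.3435 eV

For metal A (φ₁ = 2.07 eV):
KE₁ = E - φ₁ = 8.3435 - 2.07 = 6.2735 eV

For surface S (φ₂ = 3.87 eV):
KE₂ = E - φ₂ = 8.3435 - 3.87 = 4.4735 eV

Difference:
ΔKE = KE₁ - KE₂ = 6.2735 - 4.4735 = 1.8000 eV

Note: The difference equals the difference in work functions: 3.87 - 2.07 = 1.80 eV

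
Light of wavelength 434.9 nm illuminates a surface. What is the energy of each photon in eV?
2.8509 eV

Using E = hf = hc/λ:

E = hc/λ = (6.626×10⁻³⁴ J·s)(3×10⁸ m/s) / (434.9×10⁻⁹ m)
E = 2.8509 eV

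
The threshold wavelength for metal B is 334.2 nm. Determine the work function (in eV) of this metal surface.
3.71 eV

At the threshold wavelength, photon energy equals work function:
φ = hc/λ₀

Calculating:
φ = (6.626×10⁻³⁴ J·s)(3×10⁸ m/s) / (334.2×10⁻⁹ m)
φ = 3.71 eV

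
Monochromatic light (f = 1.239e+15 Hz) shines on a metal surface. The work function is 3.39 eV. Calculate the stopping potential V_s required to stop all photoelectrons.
1.7341 V

The stopping potential V_s satisfies: eV_s = KE_max

First, find KE_max using Einstein's equation:
E_photon = hf = (6.626×10⁻³⁴ J·s)(1.239e+15 Hz) = 5.1241 eV
KE_max = E_photon - φ = 5.1241 - 3.39 = 1.7341 eV

Since eV_s = KE_max:
V_s = KE_max/e = 1.7341 V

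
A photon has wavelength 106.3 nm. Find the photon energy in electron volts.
11.6636 eV

Using E = hf = hc/λ:

E = hc/λ = (6.626×10⁻³⁴ J·s)(3×10⁸ m/s) / (106.3×10⁻⁹ m)
E = 11.6636 eV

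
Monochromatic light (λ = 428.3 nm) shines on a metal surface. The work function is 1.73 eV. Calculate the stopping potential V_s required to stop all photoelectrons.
1.1648 V

The stopping potential V_s satisfies: eV_s = KE_max

First, find KE_max using Einstein's equation:
E_photon = hc/λ = 2.8948 eV
KE_max = E_photon - φ = 2.8948 - 1.73 = 1.1648 eV

Since eV_s = KE_max:
V_s = KE_max/e = 1.1648 V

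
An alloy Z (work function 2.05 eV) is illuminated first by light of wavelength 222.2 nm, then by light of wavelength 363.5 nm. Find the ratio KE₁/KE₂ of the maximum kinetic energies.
2.5939

Using Einstein's equation: KE_max = hc/λ - φ

For λ₁ = 222.2 nm:
E₁ = hc/λ₁ = 5.5798 eV
KE₁ = E₁ - φ = 5.5798 - 2.05 = 3.5298 eV

For λ₂ = 363.5 nm:
E₂ = hc/λ₂ = 3.4108 eV
KE₂ = E₂ - φ = 3.4108 - 2.05 = 1.3608 eV

Ratio: KE₁/KE₂ = 3.5298/1.3608 = 2.5939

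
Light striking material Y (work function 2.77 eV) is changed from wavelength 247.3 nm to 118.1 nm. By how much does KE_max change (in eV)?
5.4847 eV

Using Einstein's equation: KE_max = hc/λ - φ

For λ₁ = 247.3 nm:
KE₁ = hc/λ₁ - φ = 5.0135 - 2.77 = 2.2435 eV

For λ₂ = 118.1 nm:
KE₂ = hc/λ₂ - φ = 10.4982 - 2.77 = 7.7282 eV

Change in KE:
ΔKE = KE₂ - KE₁ = 7.7282 - 2.2435 = 5.4847 eV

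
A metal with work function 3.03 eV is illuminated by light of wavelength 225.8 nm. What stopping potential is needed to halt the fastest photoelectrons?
2.4609 V

The stopping potential V_s satisfies: eV_s = KE_max

First, find KE_max using Einstein's equation:
E_photon = hc/λ = 5.4909 eV
KE_max = E_photon - φ = 5.4909 - 3.03 = 2.4609 eV

Since eV_s = KE_max:
V_s = KE_max/e = 2.4609 V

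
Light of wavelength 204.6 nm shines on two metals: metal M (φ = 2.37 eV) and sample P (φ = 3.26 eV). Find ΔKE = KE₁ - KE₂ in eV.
0.8900 eV

Using KE_max = hc/λ - φ for each metal:

Photon energy: E = hc/λ = 6.0598 eV

For metal M (φ₁ = 2.37 eV):
KE₁ = E - φ₁ = 6.0598 - 2.37 = 3.6898 eV

For sample P (φ₂ = 3.26 eV):
KE₂ = E - φ₂ = 6.0598 - 3.26 = 2.7998 eV

Difference:
ΔKE = KE₁ - KE₂ = 3.6898 - 2.7998 = 0.8900 eV

Note: The difference equals the difference in work functions: 3.26 - 2.37 = 0.89 eV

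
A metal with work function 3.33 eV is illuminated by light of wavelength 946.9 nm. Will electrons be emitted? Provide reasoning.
No

For photoemission, the photon energy must exceed the work function.

Photon energy: E = hc/λ = 1.3094 eV
Work function: φ = 3.33 eV

Since E_photon (1.3094 eV) < φ (3.33 eV), photoemission will NOT occur.
The threshold wavelength is λ₀ = hc/φ = 372.3 nm.
Since 946.9 nm > 372.3 nm, the photons lack sufficient energy.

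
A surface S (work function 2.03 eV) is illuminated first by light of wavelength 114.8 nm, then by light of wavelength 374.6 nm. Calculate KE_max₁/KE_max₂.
6.8528

Using Einstein's equation: KE_max = hc/λ - φ

For λ₁ = 114.8 nm:
E₁ = hc/λ₁ = 10.8000 eV
KE₁ = E₁ - φ = 10.8000 - 2.03 = 8.7700 eV

For λ₂ = 374.6 nm:
E₂ = hc/λ₂ = 3.3098 eV
KE₂ = E₂ - φ = 3.3098 - 2.03 = 1.2798 eV

Ratio: KE₁/KE₂ = 8.7700/1.2798 = 6.8528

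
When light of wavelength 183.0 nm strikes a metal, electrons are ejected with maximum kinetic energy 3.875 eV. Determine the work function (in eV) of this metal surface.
2.90 eV

From Einstein's photoelectric equation: KE_max = hf - φ = hc/λ - φ

Rearranging for φ:
φ = hc/λ - KE_max

Calculate photon energy:
E_photon = hc/λ = 6.7751 eV

Therefore:
φ = 6.7751 - 3.875 = 2.90 eV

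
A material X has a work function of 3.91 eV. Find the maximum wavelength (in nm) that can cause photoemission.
317.10 nm

The threshold wavelength is when the photon energy equals the work function:
hc/λ₀ = φ

Solving for λ₀:
λ₀ = hc/φ = (6.626×10⁻³⁴ J·s)(3×10⁸ m/s) / (3.91 eV × 1.602×10⁻¹⁹ J/eV)
λ₀ = 317.10 nm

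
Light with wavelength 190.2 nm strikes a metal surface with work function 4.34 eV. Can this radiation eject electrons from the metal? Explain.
Yes

For photoemission, the photon energy must exceed the work function.

Photon energy: E = hc/λ = 6.5186 eV
Work function: φ = 4.34 eV

Since E_photon (6.5186 eV) > φ (4.34 eV), photoemission WILL occur.
The threshold wavelength is λ₀ = hc/φ = 285.7 nm.
Since 190.2 nm < 285.7 nm, the light has sufficient energy.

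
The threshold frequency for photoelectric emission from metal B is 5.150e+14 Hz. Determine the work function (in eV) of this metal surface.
2.13 eV

At the threshold frequency, photon energy equals work function:
φ = hf₀

Calculating:
φ = (6.626×10⁻³⁴ J·s)(5.150e+14 Hz)
φ = 2.13 eV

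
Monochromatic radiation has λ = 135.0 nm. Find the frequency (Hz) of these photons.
2.2207e+15 Hz

Using the wave equation: c = fλ

Solving for frequency:
f = c/λ = (3×10⁸ m/s) / (135.0×10⁻⁹ m)
f = 2.2207e+15 Hz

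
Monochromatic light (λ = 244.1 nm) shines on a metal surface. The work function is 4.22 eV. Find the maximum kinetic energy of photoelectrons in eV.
0.8592 eV

Using Einstein's photoelectric equation: KE_max = hf - φ = hc/λ - φ

First, calculate the photon energy:
E_photon = hc/λ = (6.626×10⁻³⁴ J·s)(3×10⁸ m/s) / (244.1×10⁻⁹ m)
E_photon = 5.0792 eV

Then, the maximum kinetic energy:
KE_max = E_photon - φ = 5.0792 eV - 4.22 eV = 0.8592 eV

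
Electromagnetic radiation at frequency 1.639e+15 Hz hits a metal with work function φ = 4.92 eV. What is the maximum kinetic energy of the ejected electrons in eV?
1.8584 eV

Using Einstein's photoelectric equation: KE_max = hf - φ

First, calculate the photon energy:
E_photon = hf = (6.626×10⁻³⁴ J·s)(1.639e+15 Hz)
E_photon = 6.7784 eV

Then, the maximum kinetic energy:
KE_max = E_photon - φ = 6.7784 eV - 4.92 eV = 1.8584 eV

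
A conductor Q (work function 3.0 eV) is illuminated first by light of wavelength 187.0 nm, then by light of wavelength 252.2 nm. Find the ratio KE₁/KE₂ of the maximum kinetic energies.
1.8946

Using Einstein's equation: KE_max = hc/λ - φ

For λ₁ = 187.0 nm:
E₁ = hc/λ₁ = 6.6302 eV
KE₁ = E₁ - φ = 6.6302 - 3.0 = 3.6302 eV

For λ₂ = 252.2 nm:
E₂ = hc/λ₂ = 4.9161 eV
KE₂ = E₂ - φ = 4.9161 - 3.0 = 1.9161 eV

Ratio: KE₁/KE₂ = 3.6302/1.9161 = 1.8946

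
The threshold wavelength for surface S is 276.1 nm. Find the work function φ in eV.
4.49 eV

At the threshold wavelength, photon energy equals work function:
φ = hc/λ₀

Calculating:
φ = (6.626×10⁻³⁴ J·s)(3×10⁸ m/s) / (276.1×10⁻⁹ m)
φ = 4.49 eV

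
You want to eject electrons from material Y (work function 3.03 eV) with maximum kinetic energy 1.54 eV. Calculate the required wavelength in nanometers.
271.30 nm

From Einstein's equation: KE_max = hc/λ - φ

Rearranging for λ:
hc/λ = KE_max + φ
λ = hc/(KE_max + φ)

Required photon energy:
E_photon = KE_max + φ = 1.54 + 3.03 = 4.57 eV

Required wavelength:
λ = hc/E_photon = (6.626×10⁻³⁴)(3×10⁸) / (4.57 × 1.602×10⁻¹⁹)
λ = 271.30 nm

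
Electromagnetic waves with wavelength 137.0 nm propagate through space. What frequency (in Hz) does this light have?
2.1883e+15 Hz

Using the wave equation: c = fλ

Solving for frequency:
f = c/λ = (3×10⁸ m/s) / (137.0×10⁻⁹ m)
f = 2.1883e+15 Hz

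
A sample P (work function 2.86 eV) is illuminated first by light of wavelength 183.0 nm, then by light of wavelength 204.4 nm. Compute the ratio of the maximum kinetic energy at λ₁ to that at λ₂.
1.2213

Using Einstein's equation: KE_max = hc/λ - φ

For λ₁ = 183.0 nm:
E₁ = hc/λ₁ = 6.7751 eV
KE₁ = E₁ - φ = 6.7751 - 2.86 = 3.9151 eV

For λ₂ = 204.4 nm:
E₂ = hc/λ₂ = 6.0658 eV
KE₂ = E₂ - φ = 6.0658 - 2.86 = 3.2058 eV

Ratio: KE₁/KE₂ = 3.9151/3.2058 = 1.2213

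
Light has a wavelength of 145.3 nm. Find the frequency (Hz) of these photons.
2.0633e+15 Hz

Using the wave equation: c = fλ

Solving for frequency:
f = c/λ = (3×10⁸ m/s) / (145.3×10⁻⁹ m)
f = 2.0633e+15 Hz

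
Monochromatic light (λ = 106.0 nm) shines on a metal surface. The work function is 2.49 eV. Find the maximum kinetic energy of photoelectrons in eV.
9.2066 eV

Using Einstein's photoelectric equation: KE_max = hf - φ = hc/λ - φ

First, calculate the photon energy:
E_photon = hc/λ = (6.626×10⁻³⁴ J·s)(3×10⁸ m/s) / (106.0×10⁻⁹ m)
E_photon = 11.6966 eV

Then, the maximum kinetic energy:
KE_max = E_photon - φ = 11.6966 eV - 2.49 eV = 9.2066 eV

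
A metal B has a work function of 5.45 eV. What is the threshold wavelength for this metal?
227.49 nm

The threshold wavelength is when the photon energy equals the work function:
hc/λ₀ = φ

Solving for λ₀:
λ₀ = hc/φ = (6.626×10⁻³⁴ J·s)(3×10⁸ m/s) / (5.45 eV × 1.602×10⁻¹⁹ J/eV)
λ₀ = 227.49 nm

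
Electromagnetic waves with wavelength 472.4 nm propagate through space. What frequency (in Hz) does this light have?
6.3462e+14 Hz

Using the wave equation: c = fλ

Solving for frequency:
f = c/λ = (3×10⁸ m/s) / (472.4×10⁻⁹ m)
f = 6.3462e+14 Hz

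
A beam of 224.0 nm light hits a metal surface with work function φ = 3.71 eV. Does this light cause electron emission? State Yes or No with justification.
Yes

For photoemission, the photon energy must exceed the work function.

Photon energy: E = hc/λ = 5.5350 eV
Work function: φ = 3.71 eV

Since E_photon (5.5350 eV) > φ (3.71 eV), photoemission WILL occur.
The threshold wavelength is λ₀ = hc/φ = 334.2 nm.
Since 224.0 nm < 334.2 nm, the light has sufficient energy.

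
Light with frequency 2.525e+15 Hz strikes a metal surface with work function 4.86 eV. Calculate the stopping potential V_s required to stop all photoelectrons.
5.5826 V

The stopping potential V_s satisfies: eV_s = KE_max

First, find KE_max using Einstein's equation:
E_photon = hf = (6.626×10⁻³⁴ J·s)(2.525e+15 Hz) = 10.4426 eV
KE_max = E_photon - φ = 10.4426 - 4.86 = 5.5826 eV

Since eV_s = KE_max:
V_s = KE_max/e = 5.5826 V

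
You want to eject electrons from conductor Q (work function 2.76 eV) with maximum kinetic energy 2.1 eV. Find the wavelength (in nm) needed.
255.11 nm

From Einstein's equation: KE_max = hc/λ - φ

Rearranging for λ:
hc/λ = KE_max + φ
λ = hc/(KE_max + φ)

Required photon energy:
E_photon = KE_max + φ = 2.1 + 2.76 = 4.86 eV

Required wavelength:
λ = hc/E_photon = (6.626×10⁻³⁴)(3×10⁸) / (4.86 × 1.602×10⁻¹⁹)
λ = 255.11 nm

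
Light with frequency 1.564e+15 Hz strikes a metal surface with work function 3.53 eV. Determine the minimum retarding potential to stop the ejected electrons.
2.9382 V

The stopping potential V_s satisfies: eV_s = KE_max

First, find KE_max using Einstein's equation:
E_photon = hf = (6.626×10⁻³⁴ J·s)(1.564e+15 Hz) = 6.4682 eV
KE_max = E_photon - φ = 6.4682 - 3.53 = 2.9382 eV

Since eV_s = KE_max:
V_s = KE_max/e = 2.9382 V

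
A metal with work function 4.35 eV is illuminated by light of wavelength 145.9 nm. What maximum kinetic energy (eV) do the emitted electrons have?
4.1479 eV

Using Einstein's photoelectric equation: KE_max = hf - φ = hc/λ - φ

First, calculate the photon energy:
E_photon = hc/λ = (6.626×10⁻³⁴ J·s)(3×10⁸ m/s) / (145.9×10⁻⁹ m)
E_photon = 8.4979 eV

Then, the maximum kinetic energy:
KE_max = E_photon - φ = 8.4979 eV - 4.35 eV = 4.1479 eV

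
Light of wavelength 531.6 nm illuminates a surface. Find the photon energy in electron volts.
2.3323 eV

Using E = hf = hc/λ:

E = hc/λ = (6.626×10⁻³⁴ J·s)(3×10⁸ m/s) / (531.6×10⁻⁹ m)
E = 2.3323 eV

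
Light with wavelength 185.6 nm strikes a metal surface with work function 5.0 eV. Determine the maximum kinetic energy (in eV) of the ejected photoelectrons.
1.6802 eV

Using Einstein's photoelectric equation: KE_max = hf - φ = hc/λ - φ

First, calculate the photon energy:
E_photon = hc/λ = (6.626×10⁻³⁴ J·s)(3×10⁸ m/s) / (185.6×10⁻⁹ m)
E_photon = 6.6802 eV

Then, the maximum kinetic energy:
KE_max = E_photon - φ = 6.6802 eV - 5.0 eV = 1.6802 eV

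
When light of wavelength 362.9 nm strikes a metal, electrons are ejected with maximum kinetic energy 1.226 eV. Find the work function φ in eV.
2.19 eV

From Einstein's photoelectric equation: KE_max = hf - φ = hc/λ - φ

Rearranging for φ:
φ = hc/λ - KE_max

Calculate photon energy:
E_photon = hc/λ = 3.4165 eV

Therefore:
φ = 3.4165 - 1.226 = 2.19 eV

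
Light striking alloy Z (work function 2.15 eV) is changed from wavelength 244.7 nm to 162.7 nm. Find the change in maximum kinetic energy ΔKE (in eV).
2.5536 eV

Using Einstein's equation: KE_max = hc/λ - φ

For λ₁ = 244.7 nm:
KE₁ = hc/λ₁ - φ = 5.0668 - 2.15 = 2.9168 eV

For λ₂ = 162.7 nm:
KE₂ = hc/λ₂ - φ = 7.6204 - 2.15 = 5.4704 eV

Change in KE:
ΔKE = KE₂ - KE₁ = 5.4704 - 2.9168 = 2.5536 eV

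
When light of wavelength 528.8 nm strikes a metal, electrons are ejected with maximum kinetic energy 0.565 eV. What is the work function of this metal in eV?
1.78 eV

From Einstein's photoelectric equation: KE_max = hf - φ = hc/λ - φ

Rearranging for φ:
φ = hc/λ - KE_max

Calculate photon energy:
E_photon = hc/λ = 2.3446 eV

Therefore:
φ = 2.3446 - 0.565 = 1.78 eV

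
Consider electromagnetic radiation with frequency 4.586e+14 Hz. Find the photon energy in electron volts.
1.8966 eV

Using E = hf:

E = hf = (6.626×10⁻³⁴ J·s)(4.586e+14 Hz)
E = 1.8966 eV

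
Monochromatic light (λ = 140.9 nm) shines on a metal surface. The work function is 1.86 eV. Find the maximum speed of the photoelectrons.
1.5624e+06 m/s

First, find the maximum kinetic energy:
E_photon = hc/λ = 8.7994 eV
KE_max = E_photon - φ = 8.7994 - 1.86 = 6.9394 eV

Convert to Joules: KE_max = 6.9394 × 1.602×10⁻¹⁹ J = 1.1118e-18 J

Then use KE = ½mv² to find velocity:
v = √(2·KE/m) = √(2 × 1.1118e-18 J / 9.109e-31 kg)
v = 1.5624e+06 m/s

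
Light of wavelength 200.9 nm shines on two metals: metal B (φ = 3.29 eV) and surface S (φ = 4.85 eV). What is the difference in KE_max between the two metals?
1.5600 eV

Using KE_max = hc/λ - φ for each metal:

Photon energy: E = hc/λ = 6.1714 eV

For metal B (φ₁ = 3.29 eV):
KE₁ = E - φ₁ = 6.1714 - 3.29 = 2.8814 eV

For surface S (φ₂ = 4.85 eV):
KE₂ = E - φ₂ = 6.1714 - 4.85 = 1.3214 eV

Difference:
ΔKE = KE₁ - KE₂ = 2.8814 - 1.3214 = 1.5600 eV

Note: The difference equals the difference in work functions: 4.85 - 3.29 = 1.56 eV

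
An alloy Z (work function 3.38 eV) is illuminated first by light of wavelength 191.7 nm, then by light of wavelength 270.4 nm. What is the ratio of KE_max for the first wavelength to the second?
2.5619

Using Einstein's equation: KE_max = hc/λ - φ

For λ₁ = 191.7 nm:
E₁ = hc/λ₁ = 6.4676 eV
KE₁ = E₁ - φ = 6.4676 - 3.38 = 3.0876 eV

For λ₂ = 270.4 nm:
E₂ = hc/λ₂ = 4.5852 eV
KE₂ = E₂ - φ = 4.5852 - 3.38 = 1.2052 eV

Ratio: KE₁/KE₂ = 3.0876/1.2052 = 2.5619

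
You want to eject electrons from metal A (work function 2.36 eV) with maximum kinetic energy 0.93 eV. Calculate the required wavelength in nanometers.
376.85 nm

From Einstein's equation: KE_max = hc/λ - φ

Rearranging for λ:
hc/λ = KE_max + φ
λ = hc/(KE_max + φ)

Required photon energy:
E_photon = KE_max + φ = 0.93 + 2.36 = 3.29 eV

Required wavelength:
λ = hc/E_photon = (6.626×10⁻³⁴)(3×10⁸) / (3.29 × 1.602×10⁻¹⁹)
λ = 376.85 nm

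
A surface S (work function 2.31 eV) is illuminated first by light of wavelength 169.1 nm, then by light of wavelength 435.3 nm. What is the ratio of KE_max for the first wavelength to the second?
9.3303

Using Einstein's equation: KE_max = hc/λ - φ

For λ₁ = 169.1 nm:
E₁ = hc/λ₁ = 7.3320 eV
KE₁ = E₁ - φ = 7.3320 - 2.31 = 5.0220 eV

For λ₂ = 435.3 nm:
E₂ = hc/λ₂ = 2.8482 eV
KE₂ = E₂ - φ = 2.8482 - 2.31 = 0.5382 eV

Ratio: KE₁/KE₂ = 5.0220/0.5382 = 9.3303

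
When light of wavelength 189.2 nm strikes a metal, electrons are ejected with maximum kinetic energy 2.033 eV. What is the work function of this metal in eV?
4.52 eV

From Einstein's photoelectric equation: KE_max = hf - φ = hc/λ - φ

Rearranging for φ:
φ = hc/λ - KE_max

Calculate photon energy:
E_photon = hc/λ = 6.5531 eV

Therefore:
φ = 6.5531 - 2.033 = 4.52 eV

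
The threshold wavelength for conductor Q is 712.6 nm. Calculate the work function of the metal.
1.74 eV

At the threshold wavelength, photon energy equals work function:
φ = hc/λ₀

Calculating:
φ = (6.626×10⁻³⁴ J·s)(3×10⁸ m/s) / (712.6×10⁻⁹ m)
φ = 1.74 eV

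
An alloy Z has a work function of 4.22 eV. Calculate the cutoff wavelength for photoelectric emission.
293.80 nm

The threshold wavelength is when the photon energy equals the work function:
hc/λ₀ = φ

Solving for λ₀:
λ₀ = hc/φ = (6.626×10⁻³⁴ J·s)(3×10⁸ m/s) / (4.22 eV × 1.602×10⁻¹⁹ J/eV)
λ₀ = 293.80 nm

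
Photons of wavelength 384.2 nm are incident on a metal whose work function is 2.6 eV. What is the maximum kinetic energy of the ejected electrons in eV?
0.6271 eV

Using Einstein's photoelectric equation: KE_max = hf - φ = hc/λ - φ

First, calculate the photon energy:
E_photon = hc/λ = (6.626×10⁻³⁴ J·s)(3×10⁸ m/s) / (384.2×10⁻⁹ m)
E_photon = 3.2271 eV

Then, the maximum kinetic energy:
KE_max = E_photon - φ = 3.2271 eV - 2.6 eV = 0.6271 eV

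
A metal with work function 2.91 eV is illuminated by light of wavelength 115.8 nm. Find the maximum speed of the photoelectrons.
1.6561e+06 m/s

First, find the maximum kinetic energy:
E_photon = hc/λ = 10.7068 eV
KE_max = E_photon - φ = 10.7068 - 2.91 = 7.7968 eV

Convert to Joules: KE_max = 7.7968 × 1.602×10⁻¹⁹ J = 1.2492e-18 J

Then use KE = ½mv² to find velocity:
v = √(2·KE/m) = √(2 × 1.2492e-18 J / 9.109e-31 kg)
v = 1.6561e+06 m/s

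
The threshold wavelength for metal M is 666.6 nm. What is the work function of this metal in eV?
1.86 eV

At the threshold wavelength, photon energy equals work function:
φ = hc/λ₀

Calculating:
φ = (6.626×10⁻³⁴ J·s)(3×10⁸ m/s) / (666.6×10⁻⁹ m)
φ = 1.86 eV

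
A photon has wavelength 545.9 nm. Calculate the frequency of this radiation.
5.4917e+14 Hz

Using the wave equation: c = fλ

Solving for frequency:
f = c/λ = (3×10⁸ m/s) / (545.9×10⁻⁹ m)
f = 5.4917e+14 Hz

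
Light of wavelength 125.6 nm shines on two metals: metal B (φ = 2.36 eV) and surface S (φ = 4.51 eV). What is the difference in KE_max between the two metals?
2.1500 eV

Using KE_max = hc/λ - φ for each metal:

Photon energy: E = hc/λ = 9.8714 eV

For metal B (φ₁ = 2.36 eV):
KE₁ = E - φ₁ = 9.8714 - 2.36 = 7.5114 eV

For surface S (φ₂ = 4.51 eV):
KE₂ = E - φ₂ = 9.8714 - 4.51 = 5.3614 eV

Difference:
ΔKE = KE₁ - KE₂ = 7.5114 - 5.3614 = 2.1500 eV

Note: The difference equals the difference in work functions: 4.51 - 2.36 = 2.15 eV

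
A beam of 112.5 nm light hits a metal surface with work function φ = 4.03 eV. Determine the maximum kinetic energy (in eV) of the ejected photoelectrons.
6.9908 eV

Using Einstein's photoelectric equation: KE_max = hf - φ = hc/λ - φ

First, calculate the photon energy:
E_photon = hc/λ = (6.626×10⁻³⁴ J·s)(3×10⁸ m/s) / (112.5×10⁻⁹ m)
E_photon = 11.0208 eV

Then, the maximum kinetic energy:
KE_max = E_photon - φ = 11.0208 eV - 4.03 eV = 6.9908 eV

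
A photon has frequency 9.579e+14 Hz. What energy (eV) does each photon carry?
3.9616 eV

Using E = hf:

E = hf = (6.626×10⁻³⁴ J·s)(9.579e+14 Hz)
E = 3.9616 eV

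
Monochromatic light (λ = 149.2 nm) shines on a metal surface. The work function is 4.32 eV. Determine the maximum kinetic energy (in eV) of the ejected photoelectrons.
3.9899 eV

Using Einstein's photoelectric equation: KE_max = hf - φ = hc/λ - φ

First, calculate the photon energy:
E_photon = hc/λ = (6.626×10⁻³⁴ J·s)(3×10⁸ m/s) / (149.2×10⁻⁹ m)
E_photon = 8.3099 eV

Then, the maximum kinetic energy:
KE_max = E_photon - φ = 8.3099 eV - 4.32 eV = 3.9899 eV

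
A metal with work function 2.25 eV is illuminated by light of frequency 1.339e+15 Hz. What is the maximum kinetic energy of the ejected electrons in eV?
3.2877 eV

Using Einstein's photoelectric equation: KE_max = hf - φ

First, calculate the photon energy:
E_photon = hf = (6.626×10⁻³⁴ J·s)(1.339e+15 Hz)
E_photon = 5.5377 eV

Then, the maximum kinetic energy:
KE_max = E_photon - φ = 5.5377 eV - 2.25 eV = 3.2877 eV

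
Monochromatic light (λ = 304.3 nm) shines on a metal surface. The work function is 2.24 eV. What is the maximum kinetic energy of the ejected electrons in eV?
1.8344 eV

Using Einstein's photoelectric equation: KE_max = hf - φ = hc/λ - φ

First, calculate the photon energy:
E_photon = hc/λ = (6.626×10⁻³⁴ J·s)(3×10⁸ m/s) / (304.3×10⁻⁹ m)
E_photon = 4.0744 eV

Then, the maximum kinetic energy:
KE_max = E_photon - φ = 4.0744 eV - 2.24 eV = 1.8344 eV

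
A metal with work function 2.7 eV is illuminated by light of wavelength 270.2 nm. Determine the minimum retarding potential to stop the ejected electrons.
1.8886 V

The stopping potential V_s satisfies: eV_s = KE_max

First, find KE_max using Einstein's equation:
E_photon = hc/λ = 4.5886 eV
KE_max = E_photon - φ = 4.5886 - 2.7 = 1.8886 eV

Since eV_s = KE_max:
V_s = KE_max/e = 1.8886 V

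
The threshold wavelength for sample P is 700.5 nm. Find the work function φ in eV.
1.77 eV

At the threshold wavelength, photon energy equals work function:
φ = hc/λ₀

Calculating:
φ = (6.626×10⁻³⁴ J·s)(3×10⁸ m/s) / (700.5×10⁻⁹ m)
φ = 1.77 eV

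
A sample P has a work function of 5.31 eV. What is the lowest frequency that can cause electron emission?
1.2840e+15 Hz

The threshold frequency is when the photon energy equals the work function:
hf₀ = φ

Solving for f₀:
f₀ = φ/h = (5.31 eV × 1.602×10⁻¹⁹ J/eV) / (6.626×10⁻³⁴ J·s)
f₀ = 1.2840e+15 Hz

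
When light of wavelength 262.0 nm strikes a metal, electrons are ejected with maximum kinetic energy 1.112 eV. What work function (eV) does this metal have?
3.62 eV

From Einstein's photoelectric equation: KE_max = hf - φ = hc/λ - φ

Rearranging for φ:
φ = hc/λ - KE_max

Calculate photon energy:
E_photon = hc/λ = 4.7322 eV

Therefore:
φ = 4.7322 - 1.112 = 3.62 eV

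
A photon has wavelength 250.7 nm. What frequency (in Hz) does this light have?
1.1958e+15 Hz

Using the wave equation: c = fλ

Solving for frequency:
f = c/λ = (3×10⁸ m/s) / (250.7×10⁻⁹ m)
f = 1.1958e+15 Hz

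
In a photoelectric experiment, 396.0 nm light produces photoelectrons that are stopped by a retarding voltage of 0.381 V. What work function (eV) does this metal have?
2.75 eV

The stopping potential gives the maximum kinetic energy: KE_max = eV_s = 0.381 eV

From Einstein's photoelectric equation: KE_max = hc/λ - φ
Rearranging: φ = hc/λ - KE_max

Calculate photon energy:
E_photon = hc/λ = (6.626×10⁻³⁴ J·s)(3×10⁸ m/s) / (396.0×10⁻⁹ m) = 3.1309 eV

Therefore:
φ = 3.1309 - 0.381 = 2.75 eV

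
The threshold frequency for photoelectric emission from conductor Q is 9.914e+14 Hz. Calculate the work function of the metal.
4.10 eV

At the threshold frequency, photon energy equals work function:
φ = hf₀

Calculating:
φ = (6.626×10⁻³⁴ J·s)(9.914e+14 Hz)
φ = 4.10 eV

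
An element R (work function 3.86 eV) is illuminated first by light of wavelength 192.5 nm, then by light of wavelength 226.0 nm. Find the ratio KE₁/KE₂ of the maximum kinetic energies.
1.5871

Using Einstein's equation: KE_max = hc/λ - φ

For λ₁ = 192.5 nm:
E₁ = hc/λ₁ = 6.4407 eV
KE₁ = E₁ - φ = 6.4407 - 3.86 = 2.5807 eV

For λ₂ = 226.0 nm:
E₂ = hc/λ₂ = 5.4860 eV
KE₂ = E₂ - φ = 5.4860 - 3.86 = 1.6260 eV

Ratio: KE₁/KE₂ = 2.5807/1.6260 = 1.5871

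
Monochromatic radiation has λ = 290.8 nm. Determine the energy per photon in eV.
4.2636 eV

Using E = hf = hc/λ:

E = hc/λ = (6.626×10⁻³⁴ J·s)(3×10⁸ m/s) / (290.8×10⁻⁹ m)
E = 4.2636 eV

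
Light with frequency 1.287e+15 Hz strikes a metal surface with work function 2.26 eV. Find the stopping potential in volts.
3.0626 V

The stopping potential V_s satisfies: eV_s = KE_max

First, find KE_max using Einstein's equation:
E_photon = hf = (6.626×10⁻³⁴ J·s)(1.287e+15 Hz) = 5.3226 eV
KE_max = E_photon - φ = 5.3226 - 2.26 = 3.0626 eV

Since eV_s = KE_max:
V_s = KE_max/e = 3.0626 V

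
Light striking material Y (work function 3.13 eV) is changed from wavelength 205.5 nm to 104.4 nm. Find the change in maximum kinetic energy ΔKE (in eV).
5.8426 eV

Using Einstein's equation: KE_max = hc/λ - φ

For λ₁ = 205.5 nm:
KE₁ = hc/λ₁ - φ = 6.0333 - 3.13 = 2.9033 eV

For λ₂ = 104.4 nm:
KE₂ = hc/λ₂ - φ = 11.8759 - 3.13 = 8.7459 eV

Change in KE:
ΔKE = KE₂ - KE₁ = 8.7459 - 2.9033 = 5.8426 eV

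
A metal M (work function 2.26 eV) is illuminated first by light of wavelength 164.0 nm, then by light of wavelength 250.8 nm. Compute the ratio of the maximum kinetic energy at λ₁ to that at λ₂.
1.9750

Using Einstein's equation: KE_max = hc/λ - φ

For λ₁ = 164.0 nm:
E₁ = hc/λ₁ = 7.5600 eV
KE₁ = E₁ - φ = 7.5600 - 2.26 = 5.3000 eV

For λ₂ = 250.8 nm:
E₂ = hc/λ₂ = 4.9435 eV
KE₂ = E₂ - φ = 4.9435 - 2.26 = 2.6835 eV

Ratio: KE₁/KE₂ = 5.3000/2.6835 = 1.9750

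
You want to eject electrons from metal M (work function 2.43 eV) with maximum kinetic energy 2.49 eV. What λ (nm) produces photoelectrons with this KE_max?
252.00 nm

From Einstein's equation: KE_max = hc/λ - φ

Rearranging for λ:
hc/λ = KE_max + φ
λ = hc/(KE_max + φ)

Required photon energy:
E_photon = KE_max + φ = 2.49 + 2.43 = 4.92 eV

Required wavelength:
λ = hc/E_photon = (6.626×10⁻³⁴)(3×10⁸) / (4.92 × 1.602×10⁻¹⁹)
λ = 252.00 nm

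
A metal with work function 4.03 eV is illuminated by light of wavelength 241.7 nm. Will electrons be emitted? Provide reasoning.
Yes

For photoemission, the photon energy must exceed the work function.

Photon energy: E = hc/λ = 5.1297 eV
Work function: φ = 4.03 eV

Since E_photon (5.1297 eV) > φ (4.03 eV), photoemission WILL occur.
The threshold wavelength is λ₀ = hc/φ = 307.7 nm.
Since 241.7 nm < 307.7 nm, the light has sufficient energy.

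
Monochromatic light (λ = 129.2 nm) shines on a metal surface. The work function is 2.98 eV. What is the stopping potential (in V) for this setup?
6.6163 V

The stopping potential V_s satisfies: eV_s = KE_max

First, find KE_max using Einstein's equation:
E_photon = hc/λ = 9.5963 eV
KE_max = E_photon - φ = 9.5963 - 2.98 = 6.6163 eV

Since eV_s = KE_max:
V_s = KE_max/e = 6.6163 V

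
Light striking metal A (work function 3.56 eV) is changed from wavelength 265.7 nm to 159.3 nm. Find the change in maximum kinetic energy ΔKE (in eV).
3.1167 eV

Using Einstein's equation: KE_max = hc/λ - φ

For λ₁ = 265.7 nm:
KE₁ = hc/λ₁ - φ = 4.6663 - 3.56 = 1.1063 eV

For λ₂ = 159.3 nm:
KE₂ = hc/λ₂ - φ = 7.7831 - 3.56 = 4.2231 eV

Change in KE:
ΔKE = KE₂ - KE₁ = 4.2231 - 1.1063 = 3.1167 eV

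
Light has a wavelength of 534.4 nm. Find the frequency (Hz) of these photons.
5.6099e+14 Hz

Using the wave equation: c = fλ

Solving for frequency:
f = c/λ = (3×10⁸ m/s) / (534.4×10⁻⁹ m)
f = 5.6099e+14 Hz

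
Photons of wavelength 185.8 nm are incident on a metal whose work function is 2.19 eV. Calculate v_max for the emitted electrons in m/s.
1.2558e+06 m/s

First, find the maximum kinetic energy:
E_photon = hc/λ = 6.6730 eV
KE_max = E_photon - φ = 6.6730 - 2.19 = 4.4830 eV

Convert to Joules: KE_max = 4.4830 × 1.602×10⁻¹⁹ J = 7.1825e-19 J

Then use KE = ½mv² to find velocity:
v = √(2·KE/m) = √(2 × 7.1825e-19 J / 9.109e-31 kg)
v = 1.2558e+06 m/s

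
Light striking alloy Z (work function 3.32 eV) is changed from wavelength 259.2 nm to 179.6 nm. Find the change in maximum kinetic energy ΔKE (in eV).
2.1200 eV

Using Einstein's equation: KE_max = hc/λ - φ

For λ₁ = 259.2 nm:
KE₁ = hc/λ₁ - φ = 4.7833 - 3.32 = 1.4633 eV

For λ₂ = 179.6 nm:
KE₂ = hc/λ₂ - φ = 6.9034 - 3.32 = 3.5834 eV

Change in KE:
ΔKE = KE₂ - KE₁ = 3.5834 - 1.4633 = 2.1200 eV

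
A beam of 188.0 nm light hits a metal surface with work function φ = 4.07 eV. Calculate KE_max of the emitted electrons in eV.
2.5249 eV

Using Einstein's photoelectric equation: KE_max = hf - φ = hc/λ - φ

First, calculate the photon energy:
E_photon = hc/λ = (6.626×10⁻³⁴ J·s)(3×10⁸ m/s) / (188.0×10⁻⁹ m)
E_photon = 6.5949 eV

Then, the maximum kinetic energy:
KE_max = E_photon - φ = 6.5949 eV - 4.07 eV = 2.5249 eV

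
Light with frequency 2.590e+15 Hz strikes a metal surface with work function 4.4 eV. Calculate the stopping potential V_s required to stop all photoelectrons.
6.3114 V

The stopping potential V_s satisfies: eV_s = KE_max

First, find KE_max using Einstein's equation:
E_photon = hf = (6.626×10⁻³⁴ J·s)(2.590e+15 Hz) = 10.7114 eV
KE_max = E_photon - φ = 10.7114 - 4.4 = 6.3114 eV

Since eV_s = KE_max:
V_s = KE_max/e = 6.3114 V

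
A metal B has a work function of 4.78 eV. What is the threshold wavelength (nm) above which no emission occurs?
259.38 nm

The threshold wavelength is when the photon energy equals the work function:
hc/λ₀ = φ

Solving for λ₀:
λ₀ = hc/φ = (6.626×10⁻³⁴ J·s)(3×10⁸ m/s) / (4.78 eV × 1.602×10⁻¹⁹ J/eV)
λ₀ = 259.38 nm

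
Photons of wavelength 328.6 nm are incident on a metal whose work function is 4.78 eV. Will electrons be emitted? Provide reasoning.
No

For photoemission, the photon energy must exceed the work function.

Photon energy: E = hc/λ = 3.7731 eV
Work function: φ = 4.78 eV

Since E_photon (3.7731 eV) < φ (4.78 eV), photoemission will NOT occur.
The threshold wavelength is λ₀ = hc/φ = 259.4 nm.
Since 328.6 nm > 259.4 nm, the photons lack sufficient energy.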